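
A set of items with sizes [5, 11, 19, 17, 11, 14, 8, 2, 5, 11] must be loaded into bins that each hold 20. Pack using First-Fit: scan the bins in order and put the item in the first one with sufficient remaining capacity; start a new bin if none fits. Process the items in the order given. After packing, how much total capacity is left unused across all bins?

17

bin 1: place 5, 15 left
bin 1: place 11, 4 left
bin 2: place 19, 1 left
bin 3: place 17, 3 left
bin 4: place 11, 9 left
bin 5: place 14, 6 left
bin 4: place 8, 1 left
bin 1: place 2, 2 left
bin 5: place 5, 1 left
bin 6: place 11, 9 left
6 bins × 20 = 120; used 103; unused 17.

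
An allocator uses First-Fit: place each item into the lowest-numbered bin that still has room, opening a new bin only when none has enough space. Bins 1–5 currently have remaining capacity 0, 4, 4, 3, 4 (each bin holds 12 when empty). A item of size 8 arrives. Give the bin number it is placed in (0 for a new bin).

No bin has ≥ 8 free, so a new bin is opened.

0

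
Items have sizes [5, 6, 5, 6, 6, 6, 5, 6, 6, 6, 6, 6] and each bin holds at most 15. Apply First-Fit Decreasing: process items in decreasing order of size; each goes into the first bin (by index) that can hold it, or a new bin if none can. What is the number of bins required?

Sorted descending: 6, 6, 6, 6, 6, 6, 6, 6, 6, 5, 5, 5.
bin 1: place 6, 9 left
bin 1: place 6, 3 left
bin 2: place 6, 9 left
bin 2: place 6, 3 left
bin 3: place 6, 9 left
bin 3: place 6, 3 left
bin 4: place 6, 9 left
bin 4: place 6, 3 left
bin 5: place 6, 9 left
bin 5: place 5, 4 left
bin 6: place 5, 10 left
bin 6: place 5, 5 left
Final bins: [6,6] [6,6] [6,6] [6,6] [6,5] [5,5].

6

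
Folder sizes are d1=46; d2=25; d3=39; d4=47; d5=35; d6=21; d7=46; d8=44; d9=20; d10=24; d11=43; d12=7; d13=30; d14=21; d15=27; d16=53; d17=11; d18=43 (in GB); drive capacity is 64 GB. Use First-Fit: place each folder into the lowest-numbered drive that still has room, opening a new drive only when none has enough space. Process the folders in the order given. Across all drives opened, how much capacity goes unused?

122

Put d1 (46 GB) in drive 1; 18 GB remain.
Put d2 (25 GB) in drive 2; 39 GB remain.
Put d3 (39 GB) in drive 2; 0 GB remain.
Put d4 (47 GB) in drive 3; 17 GB remain.
Put d5 (35 GB) in drive 4; 29 GB remain.
Put d6 (21 GB) in drive 4; 8 GB remain.
Put d7 (46 GB) in drive 5; 18 GB remain.
Put d8 (44 GB) in drive 6; 20 GB remain.
Put d9 (20 GB) in drive 6; 0 GB remain.
Put d10 (24 GB) in drive 7; 40 GB remain.
Put d11 (43 GB) in drive 8; 21 GB remain.
Put d12 (7 GB) in drive 1; 11 GB remain.
Put d13 (30 GB) in drive 7; 10 GB remain.
Put d14 (21 GB) in drive 8; 0 GB remain.
Put d15 (27 GB) in drive 9; 37 GB remain.
Put d16 (53 GB) in drive 10; 11 GB remain.
Put d17 (11 GB) in drive 1; 0 GB remain.
Put d18 (43 GB) in drive 11; 21 GB remain.
11 drives × 64 GB = 704 GB; used 582 GB; unused 122 GB.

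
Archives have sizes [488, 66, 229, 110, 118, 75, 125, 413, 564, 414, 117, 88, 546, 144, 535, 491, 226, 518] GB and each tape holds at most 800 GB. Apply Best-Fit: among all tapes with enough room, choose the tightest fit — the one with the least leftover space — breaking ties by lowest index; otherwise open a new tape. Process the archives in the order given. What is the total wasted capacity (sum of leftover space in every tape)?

488 GB → tape 1 (remaining 312 GB)
66 GB → tape 1 (remaining 246 GB)
229 GB → tape 1 (remaining 17 GB)
110 GB → tape 2 (remaining 690 GB)
118 GB → tape 2 (remaining 572 GB)
75 GB → tape 2 (remaining 497 GB)
125 GB → tape 2 (remaining 372 GB)
413 GB → tape 3 (remaining 387 GB)
564 GB → tape 4 (remaining 236 GB)
414 GB → tape 5 (remaining 386 GB)
117 GB → tape 4 (remaining 119 GB)
88 GB → tape 4 (remaining 31 GB)
546 GB → tape 6 (remaining 254 GB)
144 GB → tape 6 (remaining 110 GB)
535 GB → tape 7 (remaining 265 GB)
491 GB → tape 8 (remaining 309 GB)
226 GB → tape 7 (remaining 39 GB)
518 GB → tape 9 (remaining 282 GB)
9 tapes × 800 GB = 7200 GB; used 5267 GB; unused 1933 GB.

1933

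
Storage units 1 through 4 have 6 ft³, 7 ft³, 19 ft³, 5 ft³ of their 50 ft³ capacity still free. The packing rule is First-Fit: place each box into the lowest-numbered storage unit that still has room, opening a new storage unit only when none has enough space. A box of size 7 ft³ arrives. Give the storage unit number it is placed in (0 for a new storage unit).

2

Storage units with room: storage unit 2 (7 ft³), storage unit 3 (19 ft³).
The first with room is storage unit 2.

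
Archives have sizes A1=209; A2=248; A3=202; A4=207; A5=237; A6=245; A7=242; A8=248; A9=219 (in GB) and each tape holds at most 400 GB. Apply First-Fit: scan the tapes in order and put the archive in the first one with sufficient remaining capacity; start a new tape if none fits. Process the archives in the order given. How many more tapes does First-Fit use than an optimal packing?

First-Fit: [209] [248] [202] [207] [237] [245] [242] [248] [219] → 9 tapes.
9 archives exceed 200 GB (half the capacity), and no two of those can share a tape, so at least 9 tapes are needed.
So 9 is already optimal.

0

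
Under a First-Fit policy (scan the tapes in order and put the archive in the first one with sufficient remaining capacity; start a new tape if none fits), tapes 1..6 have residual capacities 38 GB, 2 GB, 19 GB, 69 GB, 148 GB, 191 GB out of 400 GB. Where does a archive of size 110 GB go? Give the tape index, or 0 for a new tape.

Tapes with room: tape 5 (148 GB), tape 6 (191 GB).
The first with room is tape 5.

5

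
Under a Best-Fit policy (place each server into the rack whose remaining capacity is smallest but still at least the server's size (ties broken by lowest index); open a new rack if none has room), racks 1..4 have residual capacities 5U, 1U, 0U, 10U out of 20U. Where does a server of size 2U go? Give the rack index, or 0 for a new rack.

Racks with room: rack 1 (5U), rack 4 (10U).
Tightest fit is rack 1 with 5U free.

1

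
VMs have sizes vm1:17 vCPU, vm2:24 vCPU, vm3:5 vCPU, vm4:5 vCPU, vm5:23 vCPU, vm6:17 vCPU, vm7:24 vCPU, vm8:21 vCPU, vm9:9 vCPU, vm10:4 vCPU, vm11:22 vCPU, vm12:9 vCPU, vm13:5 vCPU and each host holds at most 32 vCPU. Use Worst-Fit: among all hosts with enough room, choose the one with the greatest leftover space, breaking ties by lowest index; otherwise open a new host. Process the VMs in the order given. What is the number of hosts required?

host 1: place vm1 (17 vCPU), 15 vCPU left
host 2: place vm2 (24 vCPU), 8 vCPU left
host 1: place vm3 (5 vCPU), 10 vCPU left
host 1: place vm4 (5 vCPU), 5 vCPU left
host 3: place vm5 (23 vCPU), 9 vCPU left
host 4: place vm6 (17 vCPU), 15 vCPU left
host 5: place vm7 (24 vCPU), 8 vCPU left
host 6: place vm8 (21 vCPU), 11 vCPU left
host 4: place vm9 (9 vCPU), 6 vCPU left
host 6: place vm10 (4 vCPU), 7 vCPU left
host 7: place vm11 (22 vCPU), 10 vCPU left
host 7: place vm12 (9 vCPU), 1 vCPU left
host 3: place vm13 (5 vCPU), 4 vCPU left
Final hosts: [17,5,5] [24] [23,5] [17,9] [24] [21,4] [22,9].

7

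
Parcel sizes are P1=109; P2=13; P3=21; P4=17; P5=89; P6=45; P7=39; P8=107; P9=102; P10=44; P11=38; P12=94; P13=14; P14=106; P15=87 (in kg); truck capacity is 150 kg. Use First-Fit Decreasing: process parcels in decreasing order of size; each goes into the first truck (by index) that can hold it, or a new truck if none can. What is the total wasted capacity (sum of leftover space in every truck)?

125

Sorted descending: 109, 107, 106, 102, 94, 89, 87, 45, 44, 39, 38, 21, 17, 14, 13.
Put 109 kg in truck 1; 41 kg remain.
Put 107 kg in truck 2; 43 kg remain.
Put 106 kg in truck 3; 44 kg remain.
Put 102 kg in truck 4; 48 kg remain.
Put 94 kg in truck 5; 56 kg remain.
Put 89 kg in truck 6; 61 kg remain.
Put 87 kg in truck 7; 63 kg remain.
Put 45 kg in truck 4; 3 kg remain.
Put 44 kg in truck 3; 0 kg remain.
Put 39 kg in truck 1; 2 kg remain.
Put 38 kg in truck 2; 5 kg remain.
Put 21 kg in truck 5; 35 kg remain.
Put 17 kg in truck 5; 18 kg remain.
Put 14 kg in truck 5; 4 kg remain.
Put 13 kg in truck 6; 48 kg remain.
7 trucks × 150 kg = 1050 kg; used 925 kg; unused 125 kg.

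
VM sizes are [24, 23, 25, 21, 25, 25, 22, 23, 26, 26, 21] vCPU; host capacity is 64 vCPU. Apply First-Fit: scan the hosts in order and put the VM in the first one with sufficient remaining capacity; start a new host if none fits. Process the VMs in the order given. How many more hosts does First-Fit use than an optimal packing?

First-Fit: [24,23] [25,21] [25,25] [22,23] [26,26] [21] → 6 hosts.
Total size 261 vCPU; any packing needs at least ⌈261/64⌉ = 5 hosts.
An optimal packing achieves that bound: [26,26] [25,25] [25,24] [23,23] [22,21,21] → 5 hosts.
Excess: 6 − 5 = 1.

1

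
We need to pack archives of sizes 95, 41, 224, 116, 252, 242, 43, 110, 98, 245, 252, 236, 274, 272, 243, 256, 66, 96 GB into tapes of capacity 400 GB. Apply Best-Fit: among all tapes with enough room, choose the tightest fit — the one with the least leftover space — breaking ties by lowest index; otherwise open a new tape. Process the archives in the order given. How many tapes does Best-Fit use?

Put 95 GB in tape 1; 305 GB remain.
Put 41 GB in tape 1; 264 GB remain.
Put 224 GB in tape 1; 40 GB remain.
Put 116 GB in tape 2; 284 GB remain.
Put 252 GB in tape 2; 32 GB remain.
Put 242 GB in tape 3; 158 GB remain.
Put 43 GB in tape 3; 115 GB remain.
Put 110 GB in tape 3; 5 GB remain.
Put 98 GB in tape 4; 302 GB remain.
Put 245 GB in tape 4; 57 GB remain.
Put 252 GB in tape 5; 148 GB remain.
Put 236 GB in tape 6; 164 GB remain.
Put 274 GB in tape 7; 126 GB remain.
Put 272 GB in tape 8; 128 GB remain.
Put 243 GB in tape 9; 157 GB remain.
Put 256 GB in tape 10; 144 GB remain.
Put 66 GB in tape 7; 60 GB remain.
Put 96 GB in tape 8; 32 GB remain.
Final tapes: [95,41,224] [116,252] [242,43,110] [98,245] [252] [236] [274,66] [272,96] [243] [256].

10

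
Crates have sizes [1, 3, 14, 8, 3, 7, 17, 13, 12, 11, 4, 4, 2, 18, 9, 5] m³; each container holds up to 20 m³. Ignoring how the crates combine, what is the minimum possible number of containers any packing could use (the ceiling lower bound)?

Total size = 1 + 3 + 14 + 8 + 3 + 7 + 17 + 13 + 12 + 11 + 4 + 4 + 2 + 18 + 9 + 5 = 131 m³.
⌈131 / 20⌉ = 7.

7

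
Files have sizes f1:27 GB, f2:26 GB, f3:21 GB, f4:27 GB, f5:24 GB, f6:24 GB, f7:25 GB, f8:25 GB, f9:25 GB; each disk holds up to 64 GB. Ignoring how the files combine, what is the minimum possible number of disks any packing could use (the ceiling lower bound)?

Total size = 27 + 26 + 21 + 27 + 24 + 24 + 25 + 25 + 25 = 224 GB.
⌈224 / 64⌉ = 4.

4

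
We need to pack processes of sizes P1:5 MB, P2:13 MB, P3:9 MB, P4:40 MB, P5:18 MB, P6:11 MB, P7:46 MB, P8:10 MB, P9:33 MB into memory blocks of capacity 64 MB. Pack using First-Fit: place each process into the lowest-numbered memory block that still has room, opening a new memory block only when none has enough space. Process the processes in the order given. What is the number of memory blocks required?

memory block 1: place P1 (5 MB), 59 MB left
memory block 1: place P2 (13 MB), 46 MB left
memory block 1: place P3 (9 MB), 37 MB left
memory block 2: place P4 (40 MB), 24 MB left
memory block 1: place P5 (18 MB), 19 MB left
memory block 1: place P6 (11 MB), 8 MB left
memory block 3: place P7 (46 MB), 18 MB left
memory block 2: place P8 (10 MB), 14 MB left
memory block 4: place P9 (33 MB), 31 MB left
Final memory blocks: [5,13,9,18,11] [40,10] [46] [33].

4 memory blocks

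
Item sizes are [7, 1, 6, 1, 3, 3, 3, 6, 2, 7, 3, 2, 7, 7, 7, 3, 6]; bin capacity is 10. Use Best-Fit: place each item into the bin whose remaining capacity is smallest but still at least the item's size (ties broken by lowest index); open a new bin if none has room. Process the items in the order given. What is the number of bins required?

7 → bin 1 (remaining 3)
1 → bin 1 (remaining 2)
6 → bin 2 (remaining 4)
1 → bin 1 (remaining 1)
3 → bin 2 (remaining 1)
3 → bin 3 (remaining 7)
3 → bin 3 (remaining 4)
6 → bin 4 (remaining 4)
2 → bin 3 (remaining 2)
7 → bin 5 (remaining 3)
3 → bin 5 (remaining 0)
2 → bin 3 (remaining 0)
7 → bin 6 (remaining 3)
7 → bin 7 (remaining 3)
7 → bin 8 (remaining 3)
3 → bin 6 (remaining 0)
6 → bin 9 (remaining 4)
Final bins: [7,1,1] [6,3] [3,3,2,2] [6] [7,3] [7,3] [7] [7] [6].

9 bins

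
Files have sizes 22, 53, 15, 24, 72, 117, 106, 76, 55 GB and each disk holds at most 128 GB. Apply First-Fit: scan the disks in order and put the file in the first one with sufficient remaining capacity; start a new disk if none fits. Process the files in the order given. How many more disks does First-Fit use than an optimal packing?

0

First-Fit: [22,53,15,24] [72,55] [117] [106] [76] → 5 disks.
Total size 540 GB; any packing needs at least ⌈540/128⌉ = 5 disks.
So 5 is already optimal.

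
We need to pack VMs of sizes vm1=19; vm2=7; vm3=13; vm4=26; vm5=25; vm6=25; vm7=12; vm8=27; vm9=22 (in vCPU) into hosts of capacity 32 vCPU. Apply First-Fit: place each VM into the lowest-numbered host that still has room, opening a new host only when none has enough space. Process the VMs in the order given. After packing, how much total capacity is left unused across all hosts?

48

host 1: place vm1 (19 vCPU), 13 vCPU left
host 1: place vm2 (7 vCPU), 6 vCPU left
host 2: place vm3 (13 vCPU), 19 vCPU left
host 3: place vm4 (26 vCPU), 6 vCPU left
host 4: place vm5 (25 vCPU), 7 vCPU left
host 5: place vm6 (25 vCPU), 7 vCPU left
host 2: place vm7 (12 vCPU), 7 vCPU left
host 6: place vm8 (27 vCPU), 5 vCPU left
host 7: place vm9 (22 vCPU), 10 vCPU left
7 hosts × 32 vCPU = 224 vCPU; used 176 vCPU; unused 48 vCPU.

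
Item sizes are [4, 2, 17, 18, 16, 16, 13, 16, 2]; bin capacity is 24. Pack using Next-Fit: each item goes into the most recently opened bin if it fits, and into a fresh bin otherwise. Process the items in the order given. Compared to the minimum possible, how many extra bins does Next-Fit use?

Next-Fit: [4,2,17] [18] [16] [16] [13] [16,2] → 6 bins.
6 items exceed 12 (half the capacity), and no two of those can share a bin, so at least 6 bins are needed.
So 6 is already optimal.

0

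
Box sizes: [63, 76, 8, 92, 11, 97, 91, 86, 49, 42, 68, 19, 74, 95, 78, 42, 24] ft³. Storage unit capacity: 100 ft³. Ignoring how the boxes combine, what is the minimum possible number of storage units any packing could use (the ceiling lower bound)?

Total size = 63 + 76 + 8 + 92 + 11 + 97 + 91 + 86 + 49 + 42 + 68 + 19 + 74 + 95 + 78 + 42 + 24 = 1015 ft³.
⌈1015 / 100⌉ = 11.

11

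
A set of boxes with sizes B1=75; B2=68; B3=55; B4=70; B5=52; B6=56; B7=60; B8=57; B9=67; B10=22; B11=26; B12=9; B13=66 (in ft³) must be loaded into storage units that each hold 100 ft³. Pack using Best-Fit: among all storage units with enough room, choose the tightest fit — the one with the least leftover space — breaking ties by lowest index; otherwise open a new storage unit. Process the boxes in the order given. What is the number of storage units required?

storage unit 1: place B1 (75 ft³), 25 ft³ left
storage unit 2: place B2 (68 ft³), 32 ft³ left
storage unit 3: place B3 (55 ft³), 45 ft³ left
storage unit 4: place B4 (70 ft³), 30 ft³ left
storage unit 5: place B5 (52 ft³), 48 ft³ left
storage unit 6: place B6 (56 ft³), 44 ft³ left
storage unit 7: place B7 (60 ft³), 40 ft³ left
storage unit 8: place B8 (57 ft³), 43 ft³ left
storage unit 9: place B9 (67 ft³), 33 ft³ left
storage unit 1: place B10 (22 ft³), 3 ft³ left
storage unit 4: place B11 (26 ft³), 4 ft³ left
storage unit 2: place B12 (9 ft³), 23 ft³ left
storage unit 10: place B13 (66 ft³), 34 ft³ left
Final storage units: [75,22] [68,9] [55] [70,26] [52] [56] [60] [57] [67] [66].

10 storage units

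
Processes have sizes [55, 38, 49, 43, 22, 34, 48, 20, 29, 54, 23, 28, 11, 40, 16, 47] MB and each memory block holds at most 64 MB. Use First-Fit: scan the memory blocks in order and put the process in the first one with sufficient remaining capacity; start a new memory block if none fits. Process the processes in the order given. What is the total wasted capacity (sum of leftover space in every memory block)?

83

memory block 1: place 55 MB, 9 MB left
memory block 2: place 38 MB, 26 MB left
memory block 3: place 49 MB, 15 MB left
memory block 4: place 43 MB, 21 MB left
memory block 2: place 22 MB, 4 MB left
memory block 5: place 34 MB, 30 MB left
memory block 6: place 48 MB, 16 MB left
memory block 4: place 20 MB, 1 MB left
memory block 5: place 29 MB, 1 MB left
memory block 7: place 54 MB, 10 MB left
memory block 8: place 23 MB, 41 MB left
memory block 8: place 28 MB, 13 MB left
memory block 3: place 11 MB, 4 MB left
memory block 9: place 40 MB, 24 MB left
memory block 6: place 16 MB, 0 MB left
memory block 10: place 47 MB, 17 MB left
10 memory blocks × 64 MB = 640 MB; used 557 MB; unused 83 MB.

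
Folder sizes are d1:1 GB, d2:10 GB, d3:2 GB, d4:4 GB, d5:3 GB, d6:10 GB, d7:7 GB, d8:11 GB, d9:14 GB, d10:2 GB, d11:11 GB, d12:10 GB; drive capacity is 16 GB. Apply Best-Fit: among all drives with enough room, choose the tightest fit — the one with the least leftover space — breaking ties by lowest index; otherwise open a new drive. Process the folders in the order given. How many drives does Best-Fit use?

7

d1 (1 GB) → drive 1 (remaining 15 GB)
d2 (10 GB) → drive 1 (remaining 5 GB)
d3 (2 GB) → drive 1 (remaining 3 GB)
d4 (4 GB) → drive 2 (remaining 12 GB)
d5 (3 GB) → drive 1 (remaining 0 GB)
d6 (10 GB) → drive 2 (remaining 2 GB)
d7 (7 GB) → drive 3 (remaining 9 GB)
d8 (11 GB) → drive 4 (remaining 5 GB)
d9 (14 GB) → drive 5 (remaining 2 GB)
d10 (2 GB) → drive 2 (remaining 0 GB)
d11 (11 GB) → drive 6 (remaining 5 GB)
d12 (10 GB) → drive 7 (remaining 6 GB)
Final drives: [1,10,2,3] [4,10,2] [7] [11] [14] [11] [10].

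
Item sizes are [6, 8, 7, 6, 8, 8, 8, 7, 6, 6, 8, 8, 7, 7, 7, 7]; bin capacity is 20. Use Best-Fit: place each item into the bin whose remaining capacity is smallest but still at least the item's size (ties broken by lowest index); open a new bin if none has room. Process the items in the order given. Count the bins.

6 → bin 1 (remaining 14)
8 → bin 1 (remaining 6)
7 → bin 2 (remaining 13)
6 → bin 1 (remaining 0)
8 → bin 2 (remaining 5)
8 → bin 3 (remaining 12)
8 → bin 3 (remaining 4)
7 → bin 4 (remaining 13)
6 → bin 4 (remaining 7)
6 → bin 4 (remaining 1)
8 → bin 5 (remaining 12)
8 → bin 5 (remaining 4)
7 → bin 6 (remaining 13)
7 → bin 6 (remaining 6)
7 → bin 7 (remaining 13)
7 → bin 7 (remaining 6)
Final bins: [6,8,6] [7,8] [8,8] [7,6,6] [8,8] [7,7] [7,7].

7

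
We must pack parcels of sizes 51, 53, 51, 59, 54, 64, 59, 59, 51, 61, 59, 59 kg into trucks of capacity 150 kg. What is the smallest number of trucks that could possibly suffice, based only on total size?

5 trucks

Total size = 51 + 53 + 51 + 59 + 54 + 64 + 59 + 59 + 51 + 61 + 59 + 59 = 680 kg.
⌈680 / 150⌉ = 5.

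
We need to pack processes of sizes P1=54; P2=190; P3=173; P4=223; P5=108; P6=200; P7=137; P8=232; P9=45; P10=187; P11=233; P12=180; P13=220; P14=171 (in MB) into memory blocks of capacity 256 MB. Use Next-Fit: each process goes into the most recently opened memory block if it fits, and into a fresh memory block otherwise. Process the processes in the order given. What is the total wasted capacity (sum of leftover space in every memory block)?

memory block 1: place P1 (54 MB), 202 MB left
memory block 1: place P2 (190 MB), 12 MB left
memory block 2: place P3 (173 MB), 83 MB left
memory block 3: place P4 (223 MB), 33 MB left
memory block 4: place P5 (108 MB), 148 MB left
memory block 5: place P6 (200 MB), 56 MB left
memory block 6: place P7 (137 MB), 119 MB left
memory block 7: place P8 (232 MB), 24 MB left
memory block 8: place P9 (45 MB), 211 MB left
memory block 8: place P10 (187 MB), 24 MB left
memory block 9: place P11 (233 MB), 23 MB left
memory block 10: place P12 (180 MB), 76 MB left
memory block 11: place P13 (220 MB), 36 MB left
memory block 12: place P14 (171 MB), 85 MB left
12 memory blocks × 256 MB = 3072 MB; used 2353 MB; unused 719 MB.

719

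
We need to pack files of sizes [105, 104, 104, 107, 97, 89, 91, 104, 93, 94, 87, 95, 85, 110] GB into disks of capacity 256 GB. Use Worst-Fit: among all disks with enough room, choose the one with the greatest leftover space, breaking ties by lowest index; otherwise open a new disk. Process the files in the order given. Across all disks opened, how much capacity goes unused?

427

disk 1: place 105 GB, 151 GB left
disk 1: place 104 GB, 47 GB left
disk 2: place 104 GB, 152 GB left
disk 2: place 107 GB, 45 GB left
disk 3: place 97 GB, 159 GB left
disk 3: place 89 GB, 70 GB left
disk 4: place 91 GB, 165 GB left
disk 4: place 104 GB, 61 GB left
disk 5: place 93 GB, 163 GB left
disk 5: place 94 GB, 69 GB left
disk 6: place 87 GB, 169 GB left
disk 6: place 95 GB, 74 GB left
disk 7: place 85 GB, 171 GB left
disk 7: place 110 GB, 61 GB left
7 disks × 256 GB = 1792 GB; used 1365 GB; unused 427 GB.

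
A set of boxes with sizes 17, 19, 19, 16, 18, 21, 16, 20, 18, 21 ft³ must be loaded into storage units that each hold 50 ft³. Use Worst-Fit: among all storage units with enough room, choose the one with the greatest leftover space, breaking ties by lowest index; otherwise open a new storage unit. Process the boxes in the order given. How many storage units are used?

17 ft³ → storage unit 1 (remaining 33 ft³)
19 ft³ → storage unit 1 (remaining 14 ft³)
19 ft³ → storage unit 2 (remaining 31 ft³)
16 ft³ → storage unit 2 (remaining 15 ft³)
18 ft³ → storage unit 3 (remaining 32 ft³)
21 ft³ → storage unit 3 (remaining 11 ft³)
16 ft³ → storage unit 4 (remaining 34 ft³)
20 ft³ → storage unit 4 (remaining 14 ft³)
18 ft³ → storage unit 5 (remaining 32 ft³)
21 ft³ → storage unit 5 (remaining 11 ft³)
Final storage units: [17,19] [19,16] [18,21] [16,20] [18,21].

5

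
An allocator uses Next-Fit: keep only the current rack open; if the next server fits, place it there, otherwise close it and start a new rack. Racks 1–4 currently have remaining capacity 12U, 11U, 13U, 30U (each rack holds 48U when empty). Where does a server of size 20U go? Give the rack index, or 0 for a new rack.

4

Next-Fit only looks at rack 4, which has 30U free.
20U fits there.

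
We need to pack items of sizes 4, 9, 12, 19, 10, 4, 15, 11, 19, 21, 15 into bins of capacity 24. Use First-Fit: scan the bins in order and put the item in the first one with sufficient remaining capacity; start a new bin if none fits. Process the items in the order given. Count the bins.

8

4 → bin 1 (remaining 20)
9 → bin 1 (remaining 11)
12 → bin 2 (remaining 12)
19 → bin 3 (remaining 5)
10 → bin 1 (remaining 1)
4 → bin 2 (remaining 8)
15 → bin 4 (remaining 9)
11 → bin 5 (remaining 13)
19 → bin 6 (remaining 5)
21 → bin 7 (remaining 3)
15 → bin 8 (remaining 9)
Final bins: [4,9,10] [12,4] [19] [15] [11] [19] [21] [15].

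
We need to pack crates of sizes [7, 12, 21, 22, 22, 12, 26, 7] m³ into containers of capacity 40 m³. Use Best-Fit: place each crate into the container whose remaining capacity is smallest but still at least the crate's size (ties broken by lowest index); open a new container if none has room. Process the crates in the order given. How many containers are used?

4 containers

7 m³ → container 1 (remaining 33 m³)
12 m³ → container 1 (remaining 21 m³)
21 m³ → container 1 (remaining 0 m³)
22 m³ → container 2 (remaining 18 m³)
22 m³ → container 3 (remaining 18 m³)
12 m³ → container 2 (remaining 6 m³)
26 m³ → container 4 (remaining 14 m³)
7 m³ → container 4 (remaining 7 m³)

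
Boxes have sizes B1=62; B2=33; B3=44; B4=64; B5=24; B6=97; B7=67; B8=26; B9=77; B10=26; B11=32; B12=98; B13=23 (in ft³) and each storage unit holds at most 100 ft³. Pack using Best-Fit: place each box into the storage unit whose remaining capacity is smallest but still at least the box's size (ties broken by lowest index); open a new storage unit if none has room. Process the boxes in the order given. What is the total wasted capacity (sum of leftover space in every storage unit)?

127

Put B1 (62 ft³) in storage unit 1; 38 ft³ remain.
Put B2 (33 ft³) in storage unit 1; 5 ft³ remain.
Put B3 (44 ft³) in storage unit 2; 56 ft³ remain.
Put B4 (64 ft³) in storage unit 3; 36 ft³ remain.
Put B5 (24 ft³) in storage unit 3; 12 ft³ remain.
Put B6 (97 ft³) in storage unit 4; 3 ft³ remain.
Put B7 (67 ft³) in storage unit 5; 33 ft³ remain.
Put B8 (26 ft³) in storage unit 5; 7 ft³ remain.
Put B9 (77 ft³) in storage unit 6; 23 ft³ remain.
Put B10 (26 ft³) in storage unit 2; 30 ft³ remain.
Put B11 (32 ft³) in storage unit 7; 68 ft³ remain.
Put B12 (98 ft³) in storage unit 8; 2 ft³ remain.
Put B13 (23 ft³) in storage unit 6; 0 ft³ remain.
8 storage units × 100 ft³ = 800 ft³; used 673 ft³; unused 127 ft³.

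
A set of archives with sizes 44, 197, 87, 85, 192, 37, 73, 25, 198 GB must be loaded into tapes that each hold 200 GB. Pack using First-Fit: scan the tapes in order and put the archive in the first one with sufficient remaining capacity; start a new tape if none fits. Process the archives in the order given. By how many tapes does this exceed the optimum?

First-Fit: [44,87,37,25] [197] [85,73] [192] [198] → 5 tapes.
Total size 938 GB; any packing needs at least ⌈938/200⌉ = 5 tapes.
So 5 is already optimal.

0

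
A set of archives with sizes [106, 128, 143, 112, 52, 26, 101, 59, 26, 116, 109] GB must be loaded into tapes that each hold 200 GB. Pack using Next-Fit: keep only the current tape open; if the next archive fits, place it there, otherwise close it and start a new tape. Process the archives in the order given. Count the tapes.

7 tapes

Put 106 GB in tape 1; 94 GB remain.
Put 128 GB in tape 2; 72 GB remain.
Put 143 GB in tape 3; 57 GB remain.
Put 112 GB in tape 4; 88 GB remain.
Put 52 GB in tape 4; 36 GB remain.
Put 26 GB in tape 4; 10 GB remain.
Put 101 GB in tape 5; 99 GB remain.
Put 59 GB in tape 5; 40 GB remain.
Put 26 GB in tape 5; 14 GB remain.
Put 116 GB in tape 6; 84 GB remain.
Put 109 GB in tape 7; 91 GB remain.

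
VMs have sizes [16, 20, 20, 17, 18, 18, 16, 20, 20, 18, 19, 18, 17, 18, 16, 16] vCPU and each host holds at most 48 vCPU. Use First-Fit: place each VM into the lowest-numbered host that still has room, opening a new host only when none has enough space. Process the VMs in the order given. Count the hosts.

16 vCPU → host 1 (remaining 32 vCPU)
20 vCPU → host 1 (remaining 12 vCPU)
20 vCPU → host 2 (remaining 28 vCPU)
17 vCPU → host 2 (remaining 11 vCPU)
18 vCPU → host 3 (remaining 30 vCPU)
18 vCPU → host 3 (remaining 12 vCPU)
16 vCPU → host 4 (remaining 32 vCPU)
20 vCPU → host 4 (remaining 12 vCPU)
20 vCPU → host 5 (remaining 28 vCPU)
18 vCPU → host 5 (remaining 10 vCPU)
19 vCPU → host 6 (remaining 29 vCPU)
18 vCPU → host 6 (remaining 11 vCPU)
17 vCPU → host 7 (remaining 31 vCPU)
18 vCPU → host 7 (remaining 13 vCPU)
16 vCPU → host 8 (remaining 32 vCPU)
16 vCPU → host 8 (remaining 16 vCPU)

8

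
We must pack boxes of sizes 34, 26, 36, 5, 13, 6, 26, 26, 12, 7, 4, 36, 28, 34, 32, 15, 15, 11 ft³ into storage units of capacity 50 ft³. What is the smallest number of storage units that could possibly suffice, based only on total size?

8

Total size = 34 + 26 + 36 + 5 + 13 + 6 + 26 + 26 + 12 + 7 + 4 + 36 + 28 + 34 + 32 + 15 + 15 + 11 = 366 ft³.
⌈366 / 50⌉ = 8.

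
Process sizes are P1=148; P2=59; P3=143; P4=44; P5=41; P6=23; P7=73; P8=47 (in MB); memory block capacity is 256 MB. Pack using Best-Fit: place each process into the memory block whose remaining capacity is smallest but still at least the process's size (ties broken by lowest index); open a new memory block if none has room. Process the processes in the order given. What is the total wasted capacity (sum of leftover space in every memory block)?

P1 (148 MB) → memory block 1 (remaining 108 MB)
P2 (59 MB) → memory block 1 (remaining 49 MB)
P3 (143 MB) → memory block 2 (remaining 113 MB)
P4 (44 MB) → memory block 1 (remaining 5 MB)
P5 (41 MB) → memory block 2 (remaining 72 MB)
P6 (23 MB) → memory block 2 (remaining 49 MB)
P7 (73 MB) → memory block 3 (remaining 183 MB)
P8 (47 MB) → memory block 2 (remaining 2 MB)
3 memory blocks × 256 MB = 768 MB; used 578 MB; unused 190 MB.

190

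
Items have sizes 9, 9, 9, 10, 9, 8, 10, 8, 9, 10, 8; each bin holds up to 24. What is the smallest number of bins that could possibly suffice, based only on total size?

5

Total size = 9 + 9 + 9 + 10 + 9 + 8 + 10 + 8 + 9 + 10 + 8 = 99.
⌈99 / 24⌉ = 5.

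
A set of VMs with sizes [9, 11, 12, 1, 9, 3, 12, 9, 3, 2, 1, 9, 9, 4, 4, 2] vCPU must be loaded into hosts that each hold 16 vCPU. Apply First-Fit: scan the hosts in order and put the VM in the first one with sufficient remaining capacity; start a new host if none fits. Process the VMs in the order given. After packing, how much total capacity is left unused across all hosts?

Put 9 vCPU in host 1; 7 vCPU remain.
Put 11 vCPU in host 2; 5 vCPU remain.
Put 12 vCPU in host 3; 4 vCPU remain.
Put 1 vCPU in host 1; 6 vCPU remain.
Put 9 vCPU in host 4; 7 vCPU remain.
Put 3 vCPU in host 1; 3 vCPU remain.
Put 12 vCPU in host 5; 4 vCPU remain.
Put 9 vCPU in host 6; 7 vCPU remain.
Put 3 vCPU in host 1; 0 vCPU remain.
Put 2 vCPU in host 2; 3 vCPU remain.
Put 1 vCPU in host 2; 2 vCPU remain.
Put 9 vCPU in host 7; 7 vCPU remain.
Put 9 vCPU in host 8; 7 vCPU remain.
Put 4 vCPU in host 3; 0 vCPU remain.
Put 4 vCPU in host 4; 3 vCPU remain.
Put 2 vCPU in host 2; 0 vCPU remain.
8 hosts × 16 vCPU = 128 vCPU; used 100 vCPU; unused 28 vCPU.

28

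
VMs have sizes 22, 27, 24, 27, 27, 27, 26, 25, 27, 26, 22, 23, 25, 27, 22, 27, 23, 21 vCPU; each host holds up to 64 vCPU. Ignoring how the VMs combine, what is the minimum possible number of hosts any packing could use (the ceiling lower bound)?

Total size = 22 + 27 + 24 + 27 + 27 + 27 + 26 + 25 + 27 + 26 + 22 + 23 + 25 + 27 + 22 + 27 + 23 + 21 = 448 vCPU.
⌈448 / 64⌉ = 7.

7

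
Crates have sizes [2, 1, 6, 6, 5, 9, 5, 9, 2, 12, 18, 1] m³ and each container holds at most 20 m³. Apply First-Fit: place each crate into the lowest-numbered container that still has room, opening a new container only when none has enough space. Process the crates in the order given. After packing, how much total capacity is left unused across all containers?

24

2 m³ → container 1 (remaining 18 m³)
1 m³ → container 1 (remaining 17 m³)
6 m³ → container 1 (remaining 11 m³)
6 m³ → container 1 (remaining 5 m³)
5 m³ → container 1 (remaining 0 m³)
9 m³ → container 2 (remaining 11 m³)
5 m³ → container 2 (remaining 6 m³)
9 m³ → container 3 (remaining 11 m³)
2 m³ → container 2 (remaining 4 m³)
12 m³ → container 4 (remaining 8 m³)
18 m³ → container 5 (remaining 2 m³)
1 m³ → container 2 (remaining 3 m³)
5 containers × 20 m³ = 100 m³; used 76 m³; unused 24 m³.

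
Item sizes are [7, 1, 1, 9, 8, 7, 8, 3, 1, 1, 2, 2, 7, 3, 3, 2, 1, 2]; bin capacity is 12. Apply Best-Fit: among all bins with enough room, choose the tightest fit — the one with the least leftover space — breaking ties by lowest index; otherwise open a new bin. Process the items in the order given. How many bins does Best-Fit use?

6

7 → bin 1 (remaining 5)
1 → bin 1 (remaining 4)
1 → bin 1 (remaining 3)
9 → bin 2 (remaining 3)
8 → bin 3 (remaining 4)
7 → bin 4 (remaining 5)
8 → bin 5 (remaining 4)
3 → bin 1 (remaining 0)
1 → bin 2 (remaining 2)
1 → bin 2 (remaining 1)
2 → bin 3 (remaining 2)
2 → bin 3 (remaining 0)
7 → bin 6 (remaining 5)
3 → bin 5 (remaining 1)
3 → bin 4 (remaining 2)
2 → bin 4 (remaining 0)
1 → bin 2 (remaining 0)
2 → bin 6 (remaining 3)
Final bins: [7,1,1,3] [9,1,1,1] [8,2,2] [7,3,2] [8,3] [7,2].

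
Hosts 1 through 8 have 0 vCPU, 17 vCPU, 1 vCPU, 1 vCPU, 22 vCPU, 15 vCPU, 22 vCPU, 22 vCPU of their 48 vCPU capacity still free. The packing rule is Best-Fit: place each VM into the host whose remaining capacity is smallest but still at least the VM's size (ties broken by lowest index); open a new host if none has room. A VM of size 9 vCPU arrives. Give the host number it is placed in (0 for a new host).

6

Hosts with room: host 2 (17 vCPU), host 5 (22 vCPU), host 6 (15 vCPU), host 7 (22 vCPU), host 8 (22 vCPU).
Tightest fit is host 6 with 15 vCPU free.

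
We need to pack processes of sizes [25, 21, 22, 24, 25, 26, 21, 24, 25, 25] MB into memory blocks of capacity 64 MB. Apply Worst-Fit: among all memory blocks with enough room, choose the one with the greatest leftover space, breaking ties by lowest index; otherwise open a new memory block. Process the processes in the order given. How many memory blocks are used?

5 memory blocks

25 MB → memory block 1 (remaining 39 MB)
21 MB → memory block 1 (remaining 18 MB)
22 MB → memory block 2 (remaining 42 MB)
24 MB → memory block 2 (remaining 18 MB)
25 MB → memory block 3 (remaining 39 MB)
26 MB → memory block 3 (remaining 13 MB)
21 MB → memory block 4 (remaining 43 MB)
24 MB → memory block 4 (remaining 19 MB)
25 MB → memory block 5 (remaining 39 MB)
25 MB → memory block 5 (remaining 14 MB)
Final memory blocks: [25,21] [22,24] [25,26] [21,24] [25,25].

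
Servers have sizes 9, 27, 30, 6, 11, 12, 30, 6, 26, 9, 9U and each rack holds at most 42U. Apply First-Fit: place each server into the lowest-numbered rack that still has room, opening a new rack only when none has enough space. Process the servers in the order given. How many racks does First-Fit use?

5

Put 9U in rack 1; 33U remain.
Put 27U in rack 1; 6U remain.
Put 30U in rack 2; 12U remain.
Put 6U in rack 1; 0U remain.
Put 11U in rack 2; 1U remain.
Put 12U in rack 3; 30U remain.
Put 30U in rack 3; 0U remain.
Put 6U in rack 4; 36U remain.
Put 26U in rack 4; 10U remain.
Put 9U in rack 4; 1U remain.
Put 9U in rack 5; 33U remain.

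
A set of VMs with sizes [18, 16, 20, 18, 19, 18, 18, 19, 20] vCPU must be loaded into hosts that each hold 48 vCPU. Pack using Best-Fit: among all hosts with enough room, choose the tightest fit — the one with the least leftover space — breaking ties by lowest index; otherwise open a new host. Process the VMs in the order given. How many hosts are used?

5 hosts

18 vCPU → host 1 (remaining 30 vCPU)
16 vCPU → host 1 (remaining 14 vCPU)
20 vCPU → host 2 (remaining 28 vCPU)
18 vCPU → host 2 (remaining 10 vCPU)
19 vCPU → host 3 (remaining 29 vCPU)
18 vCPU → host 3 (remaining 11 vCPU)
18 vCPU → host 4 (remaining 30 vCPU)
19 vCPU → host 4 (remaining 11 vCPU)
20 vCPU → host 5 (remaining 28 vCPU)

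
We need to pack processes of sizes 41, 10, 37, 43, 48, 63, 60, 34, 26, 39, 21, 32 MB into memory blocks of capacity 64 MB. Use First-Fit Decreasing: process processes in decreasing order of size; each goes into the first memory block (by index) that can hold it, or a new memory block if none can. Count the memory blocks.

Sorted descending: 63, 60, 48, 43, 41, 39, 37, 34, 32, 26, 21, 10.
63 MB → memory block 1 (remaining 1 MB)
60 MB → memory block 2 (remaining 4 MB)
48 MB → memory block 3 (remaining 16 MB)
43 MB → memory block 4 (remaining 21 MB)
41 MB → memory block 5 (remaining 23 MB)
39 MB → memory block 6 (remaining 25 MB)
37 MB → memory block 7 (remaining 27 MB)
34 MB → memory block 8 (remaining 30 MB)
32 MB → memory block 9 (remaining 32 MB)
26 MB → memory block 7 (remaining 1 MB)
21 MB → memory block 4 (remaining 0 MB)
10 MB → memory block 3 (remaining 6 MB)

9 memory blocks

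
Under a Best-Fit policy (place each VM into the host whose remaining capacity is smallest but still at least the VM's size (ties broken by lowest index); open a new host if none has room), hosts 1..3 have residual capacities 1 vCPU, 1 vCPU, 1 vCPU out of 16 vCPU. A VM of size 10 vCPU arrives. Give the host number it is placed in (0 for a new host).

No host has ≥ 10 vCPU free, so a new host is opened.

0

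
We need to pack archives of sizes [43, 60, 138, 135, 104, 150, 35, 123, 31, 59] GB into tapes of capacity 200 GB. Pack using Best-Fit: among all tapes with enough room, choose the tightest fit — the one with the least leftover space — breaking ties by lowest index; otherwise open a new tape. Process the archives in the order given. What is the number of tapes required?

6 tapes

Put 43 GB in tape 1; 157 GB remain.
Put 60 GB in tape 1; 97 GB remain.
Put 138 GB in tape 2; 62 GB remain.
Put 135 GB in tape 3; 65 GB remain.
Put 104 GB in tape 4; 96 GB remain.
Put 150 GB in tape 5; 50 GB remain.
Put 35 GB in tape 5; 15 GB remain.
Put 123 GB in tape 6; 77 GB remain.
Put 31 GB in tape 2; 31 GB remain.
Put 59 GB in tape 3; 6 GB remain.
Final tapes: [43,60] [138,31] [135,59] [104] [150,35] [123].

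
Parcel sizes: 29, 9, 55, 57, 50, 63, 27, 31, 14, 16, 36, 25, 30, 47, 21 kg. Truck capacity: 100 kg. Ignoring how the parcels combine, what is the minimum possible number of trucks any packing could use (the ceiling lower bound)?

6

Total size = 29 + 9 + 55 + 57 + 50 + 63 + 27 + 31 + 14 + 16 + 36 + 25 + 30 + 47 + 21 = 510 kg.
⌈510 / 100⌉ = 6.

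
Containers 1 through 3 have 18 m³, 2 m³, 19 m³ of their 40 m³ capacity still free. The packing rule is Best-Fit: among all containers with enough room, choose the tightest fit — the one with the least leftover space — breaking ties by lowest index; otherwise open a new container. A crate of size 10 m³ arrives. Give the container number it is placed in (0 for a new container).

1

Containers with room: container 1 (18 m³), container 3 (19 m³).
Tightest fit is container 1 with 18 m³ free.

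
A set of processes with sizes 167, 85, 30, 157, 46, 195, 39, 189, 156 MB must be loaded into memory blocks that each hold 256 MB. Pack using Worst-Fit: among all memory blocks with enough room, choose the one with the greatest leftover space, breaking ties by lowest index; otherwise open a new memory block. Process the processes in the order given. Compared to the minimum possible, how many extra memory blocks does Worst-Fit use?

Worst-Fit: [167,85] [30,157,46] [195,39] [189] [156] → 5 memory blocks.
Total size 1064 MB; any packing needs at least ⌈1064/256⌉ = 5 memory blocks.
So 5 is already optimal.

0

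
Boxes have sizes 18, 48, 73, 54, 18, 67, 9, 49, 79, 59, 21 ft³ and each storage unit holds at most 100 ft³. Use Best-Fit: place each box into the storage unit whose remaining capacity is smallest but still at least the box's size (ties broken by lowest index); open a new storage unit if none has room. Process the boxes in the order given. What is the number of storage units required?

18 ft³ → storage unit 1 (remaining 82 ft³)
48 ft³ → storage unit 1 (remaining 34 ft³)
73 ft³ → storage unit 2 (remaining 27 ft³)
54 ft³ → storage unit 3 (remaining 46 ft³)
18 ft³ → storage unit 2 (remaining 9 ft³)
67 ft³ → storage unit 4 (remaining 33 ft³)
9 ft³ → storage unit 2 (remaining 0 ft³)
49 ft³ → storage unit 5 (remaining 51 ft³)
79 ft³ → storage unit 6 (remaining 21 ft³)
59 ft³ → storage unit 7 (remaining 41 ft³)
21 ft³ → storage unit 6 (remaining 0 ft³)
Final storage units: [18,48] [73,18,9] [54] [67] [49] [79,21] [59].

7 storage units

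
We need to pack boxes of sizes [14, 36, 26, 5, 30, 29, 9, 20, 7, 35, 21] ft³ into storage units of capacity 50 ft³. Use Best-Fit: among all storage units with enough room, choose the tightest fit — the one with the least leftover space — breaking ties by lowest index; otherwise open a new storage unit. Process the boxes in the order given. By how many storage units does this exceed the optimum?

0

Best-Fit: [14,36] [26,5,9,7] [30,20] [29,21] [35] → 5 storage units.
Total size 232 ft³; any packing needs at least ⌈232/50⌉ = 5 storage units.
So 5 is already optimal.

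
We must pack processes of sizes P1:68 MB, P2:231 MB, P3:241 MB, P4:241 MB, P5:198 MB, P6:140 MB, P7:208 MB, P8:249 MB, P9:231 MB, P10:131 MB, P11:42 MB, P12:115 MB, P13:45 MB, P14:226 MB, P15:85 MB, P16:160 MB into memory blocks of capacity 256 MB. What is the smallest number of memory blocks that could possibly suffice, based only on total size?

11 memory blocks

Total size = 68 + 231 + 241 + 241 + 198 + 140 + 208 + 249 + 231 + 131 + 42 + 115 + 45 + 226 + 85 + 160 = 2611 MB.
⌈2611 / 256⌉ = 11.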